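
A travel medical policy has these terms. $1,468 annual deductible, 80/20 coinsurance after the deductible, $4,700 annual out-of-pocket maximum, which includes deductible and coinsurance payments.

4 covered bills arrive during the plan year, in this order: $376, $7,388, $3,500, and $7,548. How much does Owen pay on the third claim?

$700

Bill 1, $376: all of it applies to the deductible. Cost to traveler: $376. OOP to date $376.
Bill 2, $7,388: $1,092 to deductible, leaving $6,296; 20% of $6,296 = $1,259.20. Traveler pays $2,351.20; OOP now $2,727.20.
Bill 3, $3,500: deductible met; 20% of $3,500 = $700. Traveler pays $700; OOP now $3,427.20.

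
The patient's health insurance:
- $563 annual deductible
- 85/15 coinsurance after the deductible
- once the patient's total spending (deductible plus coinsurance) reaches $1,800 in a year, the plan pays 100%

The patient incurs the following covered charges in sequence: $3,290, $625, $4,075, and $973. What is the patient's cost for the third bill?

Bill 1, $3,290: deductible takes $563, $2,727 remains; patient's 15% is $409.05. Patient pays $972.05; OOP now $972.05.
Bill 2, $625: 15% coinsurance on $625 = $93.75. Cost to patient: $93.75. OOP to date $1,065.80.
Bill 3, $4,075: deductible met; 15% of $4,075 = $611.25. Patient pays $611.25; OOP now $1,677.05.

$611.25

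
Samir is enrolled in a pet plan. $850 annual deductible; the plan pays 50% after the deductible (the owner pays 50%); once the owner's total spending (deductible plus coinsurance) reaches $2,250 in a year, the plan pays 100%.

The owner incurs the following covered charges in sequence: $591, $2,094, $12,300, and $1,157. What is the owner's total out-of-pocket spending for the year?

$2,250

#1 ($591): entire amount goes to the deductible. Owner pays $591; OOP now $591.
#2 ($2,094): $259 to deductible, leaving $1,835; coinsurance $1,835 × 50% = $917.50. Owner pays $1,176.50; OOP now $1,767.50.
#3 ($12,300): deductible already satisfied, so owner's share is 50% × $12,300 = $6,150. That would push OOP to $7,917.50, over the $2,250 cap, so owner pays $2,250 − $1,767.50 = $482.50.
#4 ($1,157): deductible already satisfied, so owner's share is 50% × $1,157 = $578.50. Adding that to $2,250 gives $2,828.50, past the $2,250 cap; owner pays only $2,250 − $2,250 = $0.
Total paid by the owner: $591 + $1,176.50 + $482.50 + $0 = $2,250.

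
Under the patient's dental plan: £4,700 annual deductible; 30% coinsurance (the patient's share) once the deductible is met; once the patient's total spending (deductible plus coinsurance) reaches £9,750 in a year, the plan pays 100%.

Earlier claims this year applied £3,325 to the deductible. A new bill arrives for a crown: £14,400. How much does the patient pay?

Remaining deductible: £4,700 − £3,325 = £1,375.
After the £1,375 deductible portion, £14,400 − £1,375 = £13,025 is subject to coinsurance.
Coinsurance: £13,025 × 30% = £3,907.50.
That puts the patient's cost at £1,375 + £3,907.50 = £5,282.50 before any cap.
Year-to-date out-of-pocket becomes £3,325 + £5,282.50 = £8,607.50, still under the £9,750 maximum, so no cap applies.

£5,282.50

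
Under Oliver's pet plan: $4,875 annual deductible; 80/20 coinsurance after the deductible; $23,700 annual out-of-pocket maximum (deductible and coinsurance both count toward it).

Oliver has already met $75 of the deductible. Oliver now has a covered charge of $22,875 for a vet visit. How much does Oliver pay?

$8,415

Remaining deductible: $4,875 − $75 = $4,800.
That leaves $22,875 − $4,800 = $18,075 for coinsurance.
20% of $18,075 = $3,615 falls to the owner.
Owner responsibility before any cap: $4,800 + $3,615 = $8,415.
Cumulative spending $75 + $8,415 = $8,490 stays under the $23,700 maximum.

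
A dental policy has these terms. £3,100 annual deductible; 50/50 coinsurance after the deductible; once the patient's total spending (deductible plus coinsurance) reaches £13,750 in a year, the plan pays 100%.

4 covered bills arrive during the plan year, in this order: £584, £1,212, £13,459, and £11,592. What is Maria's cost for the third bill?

£7,381.50

Bill 1, £584: entire amount goes to the deductible. Cost to patient: £584. OOP to date £584.
Bill 2, £1,212: fully absorbed by the deductible. Patient pays £1,212; OOP now £1,796.
Bill 3, £13,459: £1,304 finishes the deductible; £12,155 goes to coinsurance; 50% of £12,155 = £6,077.50. Cost to patient: £7,381.50. OOP to date £9,177.50.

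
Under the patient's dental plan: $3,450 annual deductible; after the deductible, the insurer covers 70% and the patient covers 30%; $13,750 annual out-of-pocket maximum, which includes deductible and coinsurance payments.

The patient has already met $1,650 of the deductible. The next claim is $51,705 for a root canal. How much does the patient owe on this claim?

$12,100

Remaining deductible: $3,450 − $1,650 = $1,800.
After the $1,800 deductible portion, $51,705 − $1,800 = $49,905 is subject to coinsurance.
Patient's 30% share of $49,905 is $14,971.50.
That puts the patient's cost at $1,800 + $14,971.50 = $16,771.50 before any cap.
Adding $16,771.50 to the $1,650 already spent would give $18,421.50, which exceeds the $13,750 cap; the patient pays just $13,750 − $1,650 = $12,100.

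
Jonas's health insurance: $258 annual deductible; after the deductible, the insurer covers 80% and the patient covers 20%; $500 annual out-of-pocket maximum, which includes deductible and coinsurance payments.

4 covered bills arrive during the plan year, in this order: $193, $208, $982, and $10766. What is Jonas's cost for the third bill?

$196.40

Bill 1, $193: entire amount goes to the deductible. Patient pays $193; OOP now $193.
Bill 2, $208: $65 to deductible, leaving $143; coinsurance $143 × 20% = $28.60. Patient owes $93.60 (running OOP $286.60).
Bill 3, $982: 20% coinsurance on $982 = $196.40. Patient pays $196.40; OOP now $483.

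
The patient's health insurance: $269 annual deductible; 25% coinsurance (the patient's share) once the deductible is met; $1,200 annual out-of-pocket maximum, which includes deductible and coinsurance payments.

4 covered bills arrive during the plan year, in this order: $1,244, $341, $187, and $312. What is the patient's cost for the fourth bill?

$78

Bill 1, $1,244: $269 finishes the deductible; $975 goes to coinsurance; patient's 25% is $243.75. Patient pays $512.75; OOP now $512.75.
Bill 2, $341: 25% coinsurance on $341 = $85.25. Patient pays $85.25; OOP now $598.
Bill 3, $187: 25% coinsurance on $187 = $46.75. Cost to patient: $46.75. OOP to date $644.75.
Bill 4, $312: deductible already satisfied, so patient's share is 25% × $312 = $78. Cost to patient: $78. OOP to date $722.75.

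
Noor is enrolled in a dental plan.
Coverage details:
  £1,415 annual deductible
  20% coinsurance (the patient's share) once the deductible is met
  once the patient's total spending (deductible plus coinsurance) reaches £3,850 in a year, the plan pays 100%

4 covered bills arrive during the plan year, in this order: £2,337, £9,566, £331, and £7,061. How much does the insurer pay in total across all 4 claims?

£15,445

Bill 1, £2,337: deductible takes £1,415, £922 remains; patient's 20% is £184.40. Patient owes £1,599.40 (running OOP £1,599.40). Plan pays £2,337 − £1,599.40 = £737.60.
Bill 2, £9,566: 20% coinsurance on £9,566 = £1,913.20. Cost to patient: £1,913.20. OOP to date £3,512.60. Insurer: £9,566 − £1,913.20 = £7,652.80.
Bill 3, £331: 20% coinsurance on £331 = £66.20. Patient owes £66.20 (running OOP £3,578.80). Plan pays £331 − £66.20 = £264.80.
Bill 4, £7,061: deductible met; 20% of £7,061 = £1,412.20. That would push OOP to £4,991, over the £3,850 cap, so patient pays £3,850 − £3,578.80 = £271.20. Plan pays £7,061 − £271.20 = £6,789.80.
Insurer total = bills − patient's total = £19,295 − £3,850 = £15,445.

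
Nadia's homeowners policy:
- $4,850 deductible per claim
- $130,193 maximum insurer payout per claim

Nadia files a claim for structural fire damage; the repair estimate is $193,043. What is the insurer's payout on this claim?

After the deductible, $193,043 − $4,850 = $188,193 remains.
$188,193 exceeds the $130,193 limit, so the insurer pays the limit: $130,193.

$130,193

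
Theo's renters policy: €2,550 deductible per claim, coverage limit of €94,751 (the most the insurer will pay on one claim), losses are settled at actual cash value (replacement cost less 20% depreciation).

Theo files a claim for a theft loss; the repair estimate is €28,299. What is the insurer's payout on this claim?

At 20% depreciation, ACV = €28,299 − €5,659.80 = €22,639.20.
Subtract the deductible: €22,639.20 − €2,550 = €20,089.20.
€20,089.20 ≤ €94,751, so the limit doesn't bind; insurer pays €20,089.20.

€20,089.20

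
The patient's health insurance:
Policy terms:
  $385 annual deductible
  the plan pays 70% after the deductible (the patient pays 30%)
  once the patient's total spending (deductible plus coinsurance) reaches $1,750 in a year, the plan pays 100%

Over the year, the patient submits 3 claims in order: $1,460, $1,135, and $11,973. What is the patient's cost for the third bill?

#1 ($1,460): $385 finishes the deductible; $1,075 goes to coinsurance; coinsurance $1,075 × 30% = $322.50. Patient owes $707.50 (running OOP $707.50).
#2 ($1,135): deductible already satisfied, so patient's share is 30% × $1,135 = $340.50. Patient pays $340.50; OOP now $1,048.
#3 ($11,973): deductible met; 30% of $11,973 = $3,591.90. That would push OOP to $4,639.90, over the $1,750 cap, so patient pays $1,750 − $1,048 = $702.

$702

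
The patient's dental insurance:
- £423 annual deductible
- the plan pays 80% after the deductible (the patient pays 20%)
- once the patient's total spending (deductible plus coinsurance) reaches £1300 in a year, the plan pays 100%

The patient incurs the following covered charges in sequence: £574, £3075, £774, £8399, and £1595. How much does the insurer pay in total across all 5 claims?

Claim 1 (£574): £423 finishes the deductible; £151 goes to coinsurance; coinsurance £151 × 20% = £30.20. Cost to patient: £453.20. OOP to date £453.20. Plan pays £574 − £453.20 = £120.80.
Claim 2 (£3075): deductible already satisfied, so patient's share is 20% × £3075 = £615. Patient pays £615; OOP now £1068.20. Insurer: £3075 − £615 = £2460.
Claim 3 (£774): deductible met; 20% of £774 = £154.80. Cost to patient: £154.80. OOP to date £1223. Insurer: £774 − £154.80 = £619.20.
Claim 4 (£8399): deductible met; 20% of £8399 = £1679.80. Adding that to £1223 gives £2902.80, past the £1300 cap; patient pays only £1300 − £1223 = £77. Insurer: £8399 − £77 = £8322.
Claim 5 (£1595): deductible already satisfied, so patient's share is 20% × £1595 = £319. That would push OOP to £1619, over the £1300 cap, so patient pays £1300 − £1300 = £0. Plan pays £1595 − £0 = £1595.
Insurer total: £120.80 + £2460 + £619.20 + £8322 + £1595 = £13117.

£13117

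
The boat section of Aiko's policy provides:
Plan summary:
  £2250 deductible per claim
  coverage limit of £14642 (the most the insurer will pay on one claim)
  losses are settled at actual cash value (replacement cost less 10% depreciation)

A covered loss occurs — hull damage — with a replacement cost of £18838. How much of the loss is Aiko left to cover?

£4196

Depreciate 10%: the covered value is £18838 × 0.9 = £16954.20.
Less the £2250 deductible: £16954.20 − £2250 = £14704.20.
The £14642 per-incident cap binds; insurer pays £14642.
Out of pocket: £18838 − £14642 = £4196.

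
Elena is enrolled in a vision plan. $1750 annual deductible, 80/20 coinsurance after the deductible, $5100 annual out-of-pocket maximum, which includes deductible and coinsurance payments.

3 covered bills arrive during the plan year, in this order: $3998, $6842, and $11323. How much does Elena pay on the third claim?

$1532

#1 ($3998): deductible takes $1750, $2248 remains; coinsurance $2248 × 20% = $449.60. Member owes $2199.60 (running OOP $2199.60).
#2 ($6842): 20% coinsurance on $6842 = $1368.40. Member owes $1368.40 (running OOP $3568).
#3 ($11323): 20% coinsurance on $11323 = $2264.60. That would push OOP to $5832.60, over the $5100 cap, so member pays $5100 − $3568 = $1532.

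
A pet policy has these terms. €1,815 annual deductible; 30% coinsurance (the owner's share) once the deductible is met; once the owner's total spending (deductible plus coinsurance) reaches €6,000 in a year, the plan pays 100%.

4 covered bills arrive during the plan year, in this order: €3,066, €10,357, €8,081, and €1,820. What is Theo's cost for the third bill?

Claim 1 (€3,066): deductible takes €1,815, €1,251 remains; coinsurance €1,251 × 30% = €375.30. Cost to owner: €2,190.30. OOP to date €2,190.30.
Claim 2 (€10,357): deductible already satisfied, so owner's share is 30% × €10,357 = €3,107.10. Cost to owner: €3,107.10. OOP to date €5,297.40.
Claim 3 (€8,081): deductible already satisfied, so owner's share is 30% × €8,081 = €2,424.30. Adding that to €5,297.40 gives €7,721.70, past the €6,000 cap; owner pays only €6,000 − €5,297.40 = €702.60.

€702.60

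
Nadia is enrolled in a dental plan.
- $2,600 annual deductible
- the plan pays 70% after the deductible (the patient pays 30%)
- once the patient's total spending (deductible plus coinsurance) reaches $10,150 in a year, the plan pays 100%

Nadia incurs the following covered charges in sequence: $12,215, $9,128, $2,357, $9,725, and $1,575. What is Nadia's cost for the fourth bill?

Bill 1, $12,215: deductible takes $2,600, $9,615 remains; coinsurance $9,615 × 30% = $2,884.50. Patient owes $5,484.50 (running OOP $5,484.50).
Bill 2, $9,128: 30% coinsurance on $9,128 = $2,738.40. Patient pays $2,738.40; OOP now $8,222.90.
Bill 3, $2,357: deductible met; 30% of $2,357 = $707.10. Cost to patient: $707.10. OOP to date $8,930.
Bill 4, $9,725: deductible met; 30% of $9,725 = $2,917.50. Adding that to $8,930 gives $11,847.50, past the $10,150 cap; patient pays only $10,150 − $8,930 = $1,220.

$1,220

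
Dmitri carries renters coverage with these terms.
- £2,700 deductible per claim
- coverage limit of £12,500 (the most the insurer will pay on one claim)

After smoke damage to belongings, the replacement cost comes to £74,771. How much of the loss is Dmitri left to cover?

£62,271

Less the £2,700 deductible: £74,771 − £2,700 = £72,071.
The £12,500 per-incident cap binds; insurer pays £12,500.
Tenant's share is the uncovered remainder: £74,771 − £12,500 = £62,271.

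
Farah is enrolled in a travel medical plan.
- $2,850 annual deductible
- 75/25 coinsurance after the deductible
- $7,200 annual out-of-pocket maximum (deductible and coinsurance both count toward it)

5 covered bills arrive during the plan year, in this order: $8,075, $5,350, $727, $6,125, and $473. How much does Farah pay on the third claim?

$181.75

#1 ($8,075): deductible takes $2,850, $5,225 remains; coinsurance $5,225 × 25% = $1,306.25. Cost to traveler: $4,156.25. OOP to date $4,156.25.
#2 ($5,350): 25% coinsurance on $5,350 = $1,337.50. Cost to traveler: $1,337.50. OOP to date $5,493.75.
#3 ($727): deductible met; 25% of $727 = $181.75. Traveler owes $181.75 (running OOP $5,675.50).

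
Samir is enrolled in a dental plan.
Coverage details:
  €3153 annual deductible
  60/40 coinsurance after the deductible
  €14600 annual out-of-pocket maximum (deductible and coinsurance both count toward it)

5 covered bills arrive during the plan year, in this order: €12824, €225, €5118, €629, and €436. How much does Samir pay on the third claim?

#1 (€12824): €3153 to deductible, leaving €9671; coinsurance €9671 × 40% = €3868.40. Patient pays €7021.40; OOP now €7021.40.
#2 (€225): deductible already satisfied, so patient's share is 40% × €225 = €90. Cost to patient: €90. OOP to date €7111.40.
#3 (€5118): deductible already satisfied, so patient's share is 40% × €5118 = €2047.20. Patient owes €2047.20 (running OOP €9158.60).

€2047.20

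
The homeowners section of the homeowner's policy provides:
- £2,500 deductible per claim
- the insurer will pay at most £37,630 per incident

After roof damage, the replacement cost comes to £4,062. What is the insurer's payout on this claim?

£1,562

Subtract the deductible: £4,062 − £2,500 = £1,562.
£1,562 is within the £37,630 limit, so the insurer pays £1,562.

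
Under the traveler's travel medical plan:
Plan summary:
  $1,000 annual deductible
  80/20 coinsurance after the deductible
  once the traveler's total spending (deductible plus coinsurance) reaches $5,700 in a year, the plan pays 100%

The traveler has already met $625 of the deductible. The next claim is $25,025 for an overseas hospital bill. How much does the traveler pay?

$5,075

$625 of the $1,000 deductible is already met, leaving $375.
After the $375 deductible portion, $25,025 − $375 = $24,650 is subject to coinsurance.
20% of $24,650 = $4,930 falls to the traveler.
Traveler responsibility before any cap: $375 + $4,930 = $5,305.
That would bring total out-of-pocket to $5,930, past the $5,700 cap. The traveler is capped at $5,700 − $625 = $5,075 on this claim.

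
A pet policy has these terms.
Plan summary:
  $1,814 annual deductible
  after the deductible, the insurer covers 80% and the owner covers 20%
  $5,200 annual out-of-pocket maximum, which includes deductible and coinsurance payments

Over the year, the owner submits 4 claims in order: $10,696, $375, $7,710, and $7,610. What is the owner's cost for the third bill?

Claim 1 ($10,696): $1,814 to deductible, leaving $8,882; owner's 20% is $1,776.40. Owner owes $3,590.40 (running OOP $3,590.40).
Claim 2 ($375): deductible already satisfied, so owner's share is 20% × $375 = $75. Owner pays $75; OOP now $3,665.40.
Claim 3 ($7,710): deductible already satisfied, so owner's share is 20% × $7,710 = $1,542. OOP would hit $5,207.40 > $5,200, so the cap limits the owner to $5,200 − $3,665.40 = $1,534.60.

$1,534.60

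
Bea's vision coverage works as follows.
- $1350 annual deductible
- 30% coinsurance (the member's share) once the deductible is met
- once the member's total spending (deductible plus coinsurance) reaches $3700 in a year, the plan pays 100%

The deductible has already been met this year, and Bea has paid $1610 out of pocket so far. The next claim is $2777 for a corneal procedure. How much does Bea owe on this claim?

$833.10

The deductible is already satisfied, so the full bill goes to coinsurance.
30% of $2777 = $833.10 falls to the member.
Cumulative spending $1610 + $833.10 = $2443.10 stays under the $3700 maximum.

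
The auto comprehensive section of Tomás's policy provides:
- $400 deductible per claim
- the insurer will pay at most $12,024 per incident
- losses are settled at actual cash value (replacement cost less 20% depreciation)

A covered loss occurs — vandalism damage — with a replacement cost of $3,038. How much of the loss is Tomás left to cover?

At 20% depreciation, ACV = $3,038 − $607.60 = $2,430.40.
After the deductible, $2,430.40 − $400 = $2,030.40 remains.
$2,030.40 ≤ $12,024, so the limit doesn't bind; insurer pays $2,030.40.
Out of pocket: $3,038 − $2,030.40 = $1,007.60.

$1,007.60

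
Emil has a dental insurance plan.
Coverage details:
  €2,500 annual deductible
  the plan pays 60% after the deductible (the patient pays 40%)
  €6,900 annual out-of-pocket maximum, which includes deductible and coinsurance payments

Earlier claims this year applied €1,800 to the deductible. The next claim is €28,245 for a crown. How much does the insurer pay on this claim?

€23,145

Remaining deductible: €2,500 − €1,800 = €700.
The remaining €27,545 (= €28,245 − €700) moves to coinsurance.
40% of €27,545 = €11,018 falls to the patient.
That puts the patient's cost at €700 + €11,018 = €11,718 before any cap.
Adding €11,718 to the €1,800 already spent would give €13,518, which exceeds the €6,900 cap; the patient pays just €6,900 − €1,800 = €5,100.
Insurer pays the balance: €28,245 − €5,100 = €23,145.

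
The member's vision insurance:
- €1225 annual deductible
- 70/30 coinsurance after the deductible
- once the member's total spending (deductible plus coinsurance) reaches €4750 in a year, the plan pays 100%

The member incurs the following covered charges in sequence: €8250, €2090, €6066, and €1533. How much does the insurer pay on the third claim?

€5275.50

#1 (€8250): €1225 finishes the deductible; €7025 goes to coinsurance; 30% of €7025 = €2107.50. Member pays €3332.50; OOP now €3332.50. Insurer: €8250 − €3332.50 = €4917.50.
#2 (€2090): 30% coinsurance on €2090 = €627. Member owes €627 (running OOP €3959.50). Plan pays €2090 − €627 = €1463.
#3 (€6066): 30% coinsurance on €6066 = €1819.80. OOP would hit €5779.30 > €4750, so the cap limits the member to €4750 − €3959.50 = €790.50. Plan pays €6066 − €790.50 = €5275.50.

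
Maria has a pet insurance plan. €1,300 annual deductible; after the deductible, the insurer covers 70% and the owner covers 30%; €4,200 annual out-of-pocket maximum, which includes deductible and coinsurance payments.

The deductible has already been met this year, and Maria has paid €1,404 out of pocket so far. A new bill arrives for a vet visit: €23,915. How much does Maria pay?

The deductible is already satisfied, so the full bill goes to coinsurance.
30% of €23,915 = €7,174.50 falls to the owner.
That would bring total out-of-pocket to €8,578.50, past the €4,200 cap. The owner is capped at €4,200 − €1,404 = €2,796 on this claim.

€2,796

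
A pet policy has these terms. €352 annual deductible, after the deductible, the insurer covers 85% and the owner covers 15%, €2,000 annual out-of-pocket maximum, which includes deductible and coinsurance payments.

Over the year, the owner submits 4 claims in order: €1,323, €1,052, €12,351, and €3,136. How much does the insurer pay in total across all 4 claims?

Claim 1 — €1,323: €352 finishes the deductible; €971 goes to coinsurance; 15% of €971 = €145.65. Owner pays €497.65; OOP now €497.65. Plan pays €1,323 − €497.65 = €825.35.
Claim 2 — €1,052: deductible met; 15% of €1,052 = €157.80. Owner owes €157.80 (running OOP €655.45). Insurer: €1,052 − €157.80 = €894.20.
Claim 3 — €12,351: deductible already satisfied, so owner's share is 15% × €12,351 = €1,852.65. Adding that to €655.45 gives €2,508.10, past the €2,000 cap; owner pays only €2,000 − €655.45 = €1,344.55. Plan pays €12,351 − €1,344.55 = €11,006.45.
Claim 4 — €3,136: deductible met; 15% of €3,136 = €470.40. That would push OOP to €2,470.40, over the €2,000 cap, so owner pays €2,000 − €2,000 = €0. Plan pays €3,136 − €0 = €3,136.
Insurer total: €825.35 + €894.20 + €11,006.45 + €3,136 = €15,862.

€15,862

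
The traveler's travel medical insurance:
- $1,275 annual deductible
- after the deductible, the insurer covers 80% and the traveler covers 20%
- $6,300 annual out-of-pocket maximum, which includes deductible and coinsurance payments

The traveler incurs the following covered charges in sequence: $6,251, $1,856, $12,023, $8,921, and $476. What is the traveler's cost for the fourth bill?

$1,254

Claim 1 — $6,251: deductible takes $1,275, $4,976 remains; coinsurance $4,976 × 20% = $995.20. Cost to traveler: $2,270.20. OOP to date $2,270.20.
Claim 2 — $1,856: deductible already satisfied, so traveler's share is 20% × $1,856 = $371.20. Traveler pays $371.20; OOP now $2,641.40.
Claim 3 — $12,023: 20% coinsurance on $12,023 = $2,404.60. Traveler pays $2,404.60; OOP now $5,046.
Claim 4 — $8,921: deductible met; 20% of $8,921 = $1,784.20. That would push OOP to $6,830.20, over the $6,300 cap, so traveler pays $6,300 − $5,046 = $1,254.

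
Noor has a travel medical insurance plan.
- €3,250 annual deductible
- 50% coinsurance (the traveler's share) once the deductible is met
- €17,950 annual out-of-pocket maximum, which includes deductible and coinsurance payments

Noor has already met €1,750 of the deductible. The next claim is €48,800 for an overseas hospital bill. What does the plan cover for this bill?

€32,600

Remaining deductible: €3,250 − €1,750 = €1,500.
The remaining €47,300 (= €48,800 − €1,500) moves to coinsurance.
50% of €47,300 = €23,650 falls to the traveler.
Traveler responsibility before any cap: €1,500 + €23,650 = €25,150.
Adding €25,150 to the €1,750 already spent would give €26,900, which exceeds the €17,950 cap; the traveler pays just €17,950 − €1,750 = €16,200.
The plan picks up €48,800 − €16,200 = €32,600.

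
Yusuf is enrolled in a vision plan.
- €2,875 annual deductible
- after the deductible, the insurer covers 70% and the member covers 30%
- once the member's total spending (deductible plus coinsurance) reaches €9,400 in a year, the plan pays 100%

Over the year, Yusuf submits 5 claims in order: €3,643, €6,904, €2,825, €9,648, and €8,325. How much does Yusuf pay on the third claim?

€847.50

Claim 1 — €3,643: deductible takes €2,875, €768 remains; member's 30% is €230.40. Member pays €3,105.40; OOP now €3,105.40.
Claim 2 — €6,904: deductible already satisfied, so member's share is 30% × €6,904 = €2,071.20. Member pays €2,071.20; OOP now €5,176.60.
Claim 3 — €2,825: deductible met; 30% of €2,825 = €847.50. Cost to member: €847.50. OOP to date €6,024.10.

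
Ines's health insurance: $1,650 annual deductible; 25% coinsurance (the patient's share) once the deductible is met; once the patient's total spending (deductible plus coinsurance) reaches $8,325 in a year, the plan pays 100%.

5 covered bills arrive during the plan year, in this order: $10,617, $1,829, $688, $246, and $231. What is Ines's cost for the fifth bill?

#1 ($10,617): $1,650 to deductible, leaving $8,967; patient's 25% is $2,241.75. Patient pays $3,891.75; OOP now $3,891.75.
#2 ($1,829): deductible already satisfied, so patient's share is 25% × $1,829 = $457.25. Cost to patient: $457.25. OOP to date $4,349.
#3 ($688): 25% coinsurance on $688 = $172. Patient pays $172; OOP now $4,521.
#4 ($246): deductible met; 25% of $246 = $61.50. Cost to patient: $61.50. OOP to date $4,582.50.
#5 ($231): deductible already satisfied, so patient's share is 25% × $231 = $57.75. Patient owes $57.75 (running OOP $4,640.25).

$57.75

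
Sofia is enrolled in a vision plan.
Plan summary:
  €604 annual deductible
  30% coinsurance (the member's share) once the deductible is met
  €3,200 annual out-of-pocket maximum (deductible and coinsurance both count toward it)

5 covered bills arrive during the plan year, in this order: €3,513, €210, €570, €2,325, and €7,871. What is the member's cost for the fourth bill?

#1 (€3,513): €604 to deductible, leaving €2,909; 30% of €2,909 = €872.70. Member owes €1,476.70 (running OOP €1,476.70).
#2 (€210): deductible already satisfied, so member's share is 30% × €210 = €63. Member owes €63 (running OOP €1,539.70).
#3 (€570): deductible met; 30% of €570 = €171. Member owes €171 (running OOP €1,710.70).
#4 (€2,325): deductible already satisfied, so member's share is 30% × €2,325 = €697.50. Member pays €697.50; OOP now €2,408.20.

€697.50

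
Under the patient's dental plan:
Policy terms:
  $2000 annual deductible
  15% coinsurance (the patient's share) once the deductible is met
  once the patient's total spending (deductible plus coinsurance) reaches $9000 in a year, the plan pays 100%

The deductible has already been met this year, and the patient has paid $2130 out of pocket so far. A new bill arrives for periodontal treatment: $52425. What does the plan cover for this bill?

$45555

The deductible is already satisfied, so the full bill goes to coinsurance.
Coinsurance: $52425 × 15% = $7863.75.
That would bring total out-of-pocket to $9993.75, past the $9000 cap. The patient is capped at $9000 − $2130 = $6870 on this claim.
The plan picks up $52425 − $6870 = $45555.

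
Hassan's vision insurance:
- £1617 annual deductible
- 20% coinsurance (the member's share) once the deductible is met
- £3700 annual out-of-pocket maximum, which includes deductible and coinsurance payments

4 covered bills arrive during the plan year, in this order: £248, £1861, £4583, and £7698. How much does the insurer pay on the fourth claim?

£6630

#1 (£248): entire amount goes to the deductible. Member pays £248; OOP now £248. Plan pays £248 − £248 = £0.
#2 (£1861): deductible takes £1369, £492 remains; member's 20% is £98.40. Member owes £1467.40 (running OOP £1715.40). Insurer: £1861 − £1467.40 = £393.60.
#3 (£4583): deductible met; 20% of £4583 = £916.60. Cost to member: £916.60. OOP to date £2632. Insurer: £4583 − £916.60 = £3666.40.
#4 (£7698): deductible already satisfied, so member's share is 20% × £7698 = £1539.60. That would push OOP to £4171.60, over the £3700 cap, so member pays £3700 − £2632 = £1068. Plan pays £7698 − £1068 = £6630.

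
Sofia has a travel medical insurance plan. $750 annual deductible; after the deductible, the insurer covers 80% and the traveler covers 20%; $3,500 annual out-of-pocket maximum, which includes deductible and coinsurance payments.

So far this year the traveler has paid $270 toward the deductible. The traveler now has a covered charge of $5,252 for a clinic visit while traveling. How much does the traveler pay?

Remaining deductible: $750 − $270 = $480.
That leaves $5,252 − $480 = $4,772 for coinsurance.
20% of $4,772 = $954.40 falls to the traveler.
So the traveler owes $480 + $954.40 = $1,434.40 before any cap.
Total out-of-pocket so far would be $270 + $1,434.40 = $1,704.40, below the $3,500 cap — no reduction.

$1,434.40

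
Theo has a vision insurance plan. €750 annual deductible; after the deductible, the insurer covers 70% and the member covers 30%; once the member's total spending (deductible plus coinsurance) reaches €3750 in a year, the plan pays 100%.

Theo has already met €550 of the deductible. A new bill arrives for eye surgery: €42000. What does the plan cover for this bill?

€38800

€550 of the €750 deductible is already met, leaving €200.
The remaining €41800 (= €42000 − €200) moves to coinsurance.
30% of €41800 = €12540 falls to the member.
That puts the member's cost at €200 + €12540 = €12740 before any cap.
Adding €12740 to the €550 already spent would give €13290, which exceeds the €3750 cap; the member pays just €3750 − €550 = €3200.
Insurer pays the balance: €42000 − €3200 = €38800.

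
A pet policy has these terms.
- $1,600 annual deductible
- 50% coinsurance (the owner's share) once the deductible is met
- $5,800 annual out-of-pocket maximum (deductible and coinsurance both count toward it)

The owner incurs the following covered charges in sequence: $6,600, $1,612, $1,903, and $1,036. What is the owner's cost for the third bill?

$894

Claim 1 ($6,600): $1,600 to deductible, leaving $5,000; owner's 50% is $2,500. Owner owes $4,100 (running OOP $4,100).
Claim 2 ($1,612): deductible already satisfied, so owner's share is 50% × $1,612 = $806. Cost to owner: $806. OOP to date $4,906.
Claim 3 ($1,903): deductible already satisfied, so owner's share is 50% × $1,903 = $951.50. OOP would hit $5,857.50 > $5,800, so the cap limits the owner to $5,800 − $4,906 = $894.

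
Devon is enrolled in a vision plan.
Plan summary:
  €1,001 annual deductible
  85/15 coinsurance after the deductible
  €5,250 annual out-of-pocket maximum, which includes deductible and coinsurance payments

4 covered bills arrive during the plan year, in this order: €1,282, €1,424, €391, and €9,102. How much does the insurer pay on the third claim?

€332.35

#1 (€1,282): €1,001 finishes the deductible; €281 goes to coinsurance; 15% of €281 = €42.15. Member pays €1,043.15; OOP now €1,043.15. Plan pays €1,282 − €1,043.15 = €238.85.
#2 (€1,424): 15% coinsurance on €1,424 = €213.60. Member owes €213.60 (running OOP €1,256.75). Insurer: €1,424 − €213.60 = €1,210.40.
#3 (€391): 15% coinsurance on €391 = €58.65. Cost to member: €58.65. OOP to date €1,315.40. Insurer: €391 − €58.65 = €332.35.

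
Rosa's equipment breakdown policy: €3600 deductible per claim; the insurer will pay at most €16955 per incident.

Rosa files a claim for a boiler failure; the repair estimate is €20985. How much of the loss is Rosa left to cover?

Less the €3600 deductible: €20985 − €3600 = €17385.
The €16955 per-incident cap binds; insurer pays €16955.
Business owner's share is the uncovered remainder: €20985 − €16955 = €4030.

€4030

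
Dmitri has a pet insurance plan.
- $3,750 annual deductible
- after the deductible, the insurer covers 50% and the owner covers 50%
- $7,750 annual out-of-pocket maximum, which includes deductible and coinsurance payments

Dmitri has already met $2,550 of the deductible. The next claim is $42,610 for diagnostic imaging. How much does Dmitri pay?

$5,200

Deductible still to meet: $3,750 − $2,550 = $1,200.
After the $1,200 deductible portion, $42,610 − $1,200 = $41,410 is subject to coinsurance.
50% of $41,410 = $20,705 falls to the owner.
That puts the owner's cost at $1,200 + $20,705 = $21,905 before any cap.
Year-to-date out-of-pocket would reach $2,550 + $21,905 = $24,455, above the $7,750 maximum, so the owner pays only $7,750 − $2,550 = $5,200.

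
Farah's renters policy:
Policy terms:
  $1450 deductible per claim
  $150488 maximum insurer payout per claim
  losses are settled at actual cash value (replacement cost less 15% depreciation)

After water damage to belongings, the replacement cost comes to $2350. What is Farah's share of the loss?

Depreciate 15%: the covered value is $2350 × 0.85 = $1997.50.
Subtract the deductible: $1997.50 − $1450 = $547.50.
$547.50 ≤ $150488, so the limit doesn't bind; insurer pays $547.50.
Out of pocket: $2350 − $547.50 = $1802.50.

$1802.50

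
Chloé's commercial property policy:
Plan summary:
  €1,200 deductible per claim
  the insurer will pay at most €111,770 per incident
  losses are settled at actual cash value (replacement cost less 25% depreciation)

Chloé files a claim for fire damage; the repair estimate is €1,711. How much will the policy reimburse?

€83.25

At 25% depreciation, ACV = €1,711 − €427.75 = €1,283.25.
Subtract the deductible: €1,283.25 − €1,200 = €83.25.
That's under the €111,770 cap, so the insurer reimburses the full €83.25.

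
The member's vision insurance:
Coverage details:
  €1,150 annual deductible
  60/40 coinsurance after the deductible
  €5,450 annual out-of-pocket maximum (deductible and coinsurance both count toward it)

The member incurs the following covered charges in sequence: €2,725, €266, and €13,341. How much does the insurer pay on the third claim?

Bill 1, €2,725: €1,150 to deductible, leaving €1,575; 40% of €1,575 = €630. Member pays €1,780; OOP now €1,780. Insurer: €2,725 − €1,780 = €945.
Bill 2, €266: 40% coinsurance on €266 = €106.40. Cost to member: €106.40. OOP to date €1,886.40. Insurer: €266 − €106.40 = €159.60.
Bill 3, €13,341: 40% coinsurance on €13,341 = €5,336.40. That would push OOP to €7,222.80, over the €5,450 cap, so member pays €5,450 − €1,886.40 = €3,563.60. Plan pays €13,341 − €3,563.60 = €9,777.40.

€9,777.40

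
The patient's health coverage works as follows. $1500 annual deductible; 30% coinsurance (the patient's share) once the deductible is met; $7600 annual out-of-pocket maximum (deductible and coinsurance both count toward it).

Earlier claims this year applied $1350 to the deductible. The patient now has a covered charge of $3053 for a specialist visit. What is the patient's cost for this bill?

$1350 of the $1500 deductible is already met, leaving $150.
The remaining $2903 (= $3053 − $150) moves to coinsurance.
Patient's 30% share of $2903 is $870.90.
That puts the patient's cost at $150 + $870.90 = $1020.90 before any cap.
Year-to-date out-of-pocket becomes $1350 + $1020.90 = $2370.90, still under the $7600 maximum, so no cap applies.

$1020.90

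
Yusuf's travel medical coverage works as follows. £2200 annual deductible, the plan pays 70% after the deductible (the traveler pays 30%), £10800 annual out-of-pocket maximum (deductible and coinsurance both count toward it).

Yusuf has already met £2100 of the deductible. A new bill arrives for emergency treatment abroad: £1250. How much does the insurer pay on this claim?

£805

Remaining deductible: £2200 − £2100 = £100.
After the £100 deductible portion, £1250 − £100 = £1150 is subject to coinsurance.
Coinsurance: £1150 × 30% = £345.
That puts the traveler's cost at £100 + £345 = £445 before any cap.
Total out-of-pocket so far would be £2100 + £445 = £2545, below the £10800 cap — no reduction.
The plan picks up £1250 − £445 = £805.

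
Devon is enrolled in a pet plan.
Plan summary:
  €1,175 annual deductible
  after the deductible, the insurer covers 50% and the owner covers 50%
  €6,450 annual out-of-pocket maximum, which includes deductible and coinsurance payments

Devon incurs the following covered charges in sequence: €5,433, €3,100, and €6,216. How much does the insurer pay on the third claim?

Claim 1 — €5,433: deductible takes €1,175, €4,258 remains; 50% of €4,258 = €2,129. Owner pays €3,304; OOP now €3,304. Plan pays €5,433 − €3,304 = €2,129.
Claim 2 — €3,100: deductible already satisfied, so owner's share is 50% × €3,100 = €1,550. Cost to owner: €1,550. OOP to date €4,854. Plan pays €3,100 − €1,550 = €1,550.
Claim 3 — €6,216: deductible already satisfied, so owner's share is 50% × €6,216 = €3,108. OOP would hit €7,962 > €6,450, so the cap limits the owner to €6,450 − €4,854 = €1,596. Insurer: €6,216 − €1,596 = €4,620.

€4,620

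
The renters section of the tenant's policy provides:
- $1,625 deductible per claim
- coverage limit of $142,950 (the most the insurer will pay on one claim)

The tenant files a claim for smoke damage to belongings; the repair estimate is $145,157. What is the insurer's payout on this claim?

Less the $1,625 deductible: $145,157 − $1,625 = $143,532.
The $142,950 per-incident cap binds; insurer pays $142,950.

$142,950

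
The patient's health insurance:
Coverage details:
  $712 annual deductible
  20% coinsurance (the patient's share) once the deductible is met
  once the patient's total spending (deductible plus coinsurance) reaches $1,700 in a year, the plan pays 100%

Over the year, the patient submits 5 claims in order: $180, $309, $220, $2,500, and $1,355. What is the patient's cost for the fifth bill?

$271

Claim 1 ($180): fully absorbed by the deductible. Patient owes $180 (running OOP $180).
Claim 2 ($309): entire amount goes to the deductible. Patient pays $309; OOP now $489.
Claim 3 ($220): fully absorbed by the deductible. Patient owes $220 (running OOP $709).
Claim 4 ($2,500): $3 finishes the deductible; $2,497 goes to coinsurance; 20% of $2,497 = $499.40. Cost to patient: $502.40. OOP to date $1,211.40.
Claim 5 ($1,355): 20% coinsurance on $1,355 = $271. Cost to patient: $271. OOP to date $1,482.40.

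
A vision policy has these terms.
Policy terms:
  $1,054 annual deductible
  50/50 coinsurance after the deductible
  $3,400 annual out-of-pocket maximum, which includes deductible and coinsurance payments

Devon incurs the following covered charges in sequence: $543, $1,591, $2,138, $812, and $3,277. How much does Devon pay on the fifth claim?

$331

Claim 1 — $543: all of it applies to the deductible. Member owes $543 (running OOP $543).
Claim 2 — $1,591: $511 finishes the deductible; $1,080 goes to coinsurance; member's 50% is $540. Member pays $1,051; OOP now $1,594.
Claim 3 — $2,138: deductible already satisfied, so member's share is 50% × $2,138 = $1,069. Member owes $1,069 (running OOP $2,663).
Claim 4 — $812: deductible already satisfied, so member's share is 50% × $812 = $406. Cost to member: $406. OOP to date $3,069.
Claim 5 — $3,277: deductible met; 50% of $3,277 = $1,638.50. That would push OOP to $4,707.50, over the $3,400 cap, so member pays $3,400 − $3,069 = $331.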